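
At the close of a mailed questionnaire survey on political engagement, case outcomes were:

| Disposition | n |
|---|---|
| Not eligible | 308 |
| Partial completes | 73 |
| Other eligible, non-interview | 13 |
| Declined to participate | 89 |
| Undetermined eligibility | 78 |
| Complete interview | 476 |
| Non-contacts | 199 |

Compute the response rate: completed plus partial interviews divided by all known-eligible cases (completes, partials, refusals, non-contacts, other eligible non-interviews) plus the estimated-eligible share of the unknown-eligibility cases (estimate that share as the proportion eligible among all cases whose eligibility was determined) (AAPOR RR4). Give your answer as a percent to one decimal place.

60.5%

Num: 476 + 73 = 549
Known eligible: 476 + 73 + 89 + 199 + 13 = 850
e = 850 / (850 + 308) = 850 / 1158 = 0.7340
Estimated eligible among unknowns: 0.7340 × 78 = 57.25
Denom: 850 + 57.25 = 907.25
RR4 = 549 / 907.25 = 0.6051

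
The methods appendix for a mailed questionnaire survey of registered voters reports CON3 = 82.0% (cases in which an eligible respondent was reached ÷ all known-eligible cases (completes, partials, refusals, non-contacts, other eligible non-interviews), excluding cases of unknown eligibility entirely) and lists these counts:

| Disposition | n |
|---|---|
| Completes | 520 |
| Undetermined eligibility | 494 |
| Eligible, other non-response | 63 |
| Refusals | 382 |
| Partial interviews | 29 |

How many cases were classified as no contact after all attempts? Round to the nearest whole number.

Numerator = 520 + 29 + 382 + 63 = 994
CON3 = 994 / D = 0.820
D = 994 / 0.820 = 1212.2
Rest of base = 994
no contact after all attempts = 1212.2 − 994 ≈ 218

218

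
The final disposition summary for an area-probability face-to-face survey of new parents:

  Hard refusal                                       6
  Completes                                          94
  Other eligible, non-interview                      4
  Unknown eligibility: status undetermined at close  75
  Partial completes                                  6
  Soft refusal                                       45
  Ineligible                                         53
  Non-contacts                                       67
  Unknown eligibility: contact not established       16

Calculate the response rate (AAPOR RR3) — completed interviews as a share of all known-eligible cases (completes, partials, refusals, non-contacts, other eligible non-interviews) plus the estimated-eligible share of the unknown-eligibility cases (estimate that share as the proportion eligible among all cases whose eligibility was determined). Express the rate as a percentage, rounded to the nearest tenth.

Refused = 6 + 45 = 51
Undetermined eligibility = 16 + 75 = 91
Num → 94
Determined eligible → 94 + 6 + 51 + 67 + 4 = 222
e = 222 / (222 + 53) = 222 / 275 = 0.8073
Estimated eligible among unknowns → 0.8073 × 91 = 73.46
Denominator → 222 + 73.46 = 295.46
RR3 = 94 / 295.46 = 0.3181

31.8%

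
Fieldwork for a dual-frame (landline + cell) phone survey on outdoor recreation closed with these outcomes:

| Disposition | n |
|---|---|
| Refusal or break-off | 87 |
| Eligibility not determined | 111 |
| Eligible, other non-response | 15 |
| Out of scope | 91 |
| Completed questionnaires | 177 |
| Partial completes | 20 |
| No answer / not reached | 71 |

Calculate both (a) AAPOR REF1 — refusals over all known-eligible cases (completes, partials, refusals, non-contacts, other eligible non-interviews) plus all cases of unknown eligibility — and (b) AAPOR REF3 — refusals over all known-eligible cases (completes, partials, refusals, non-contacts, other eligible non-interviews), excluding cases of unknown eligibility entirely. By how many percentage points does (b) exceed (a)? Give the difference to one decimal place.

Top: 87
Denom: 177 + 20 + 87 + 71 + 15 + 111 = 481
REF1 = 87 / 481 = 0.1809
Denom: 177 + 20 + 87 + 71 + 15 = 370
REF3 = 87 / 370 = 0.2351
Difference = 23.51 − 18.09 = 5.42 percentage points

5.4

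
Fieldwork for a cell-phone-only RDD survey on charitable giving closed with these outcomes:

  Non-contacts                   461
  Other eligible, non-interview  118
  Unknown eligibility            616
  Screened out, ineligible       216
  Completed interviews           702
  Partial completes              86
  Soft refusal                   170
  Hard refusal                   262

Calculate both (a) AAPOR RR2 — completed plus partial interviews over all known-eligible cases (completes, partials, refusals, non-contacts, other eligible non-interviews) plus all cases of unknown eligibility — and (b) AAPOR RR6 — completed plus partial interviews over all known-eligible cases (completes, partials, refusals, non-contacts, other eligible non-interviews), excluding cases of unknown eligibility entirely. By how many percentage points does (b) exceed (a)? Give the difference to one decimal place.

Refusals = 262 + 170 = 432
Numerator → 702 + 86 = 788
Base → 702 + 86 + 432 + 461 + 118 + 616 = 2415
RR2 = 788 / 2415 = 0.3263
Base → 702 + 86 + 432 + 461 + 118 = 1799
RR6 = 788 / 1799 = 0.4380
Difference = 43.80 − 32.63 = 11.17 percentage points

11.2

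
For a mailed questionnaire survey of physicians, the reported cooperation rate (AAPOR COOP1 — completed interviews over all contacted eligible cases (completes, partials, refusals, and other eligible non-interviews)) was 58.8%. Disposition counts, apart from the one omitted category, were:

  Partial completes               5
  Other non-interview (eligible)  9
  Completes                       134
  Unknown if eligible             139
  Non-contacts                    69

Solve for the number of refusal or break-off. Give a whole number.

80

COOP1 = 134 / D = 0.588
D = 134 / 0.588 = 227.9
Remaining denominator categories sum to 148
refusal or break-off = 227.9 − 148 ≈ 80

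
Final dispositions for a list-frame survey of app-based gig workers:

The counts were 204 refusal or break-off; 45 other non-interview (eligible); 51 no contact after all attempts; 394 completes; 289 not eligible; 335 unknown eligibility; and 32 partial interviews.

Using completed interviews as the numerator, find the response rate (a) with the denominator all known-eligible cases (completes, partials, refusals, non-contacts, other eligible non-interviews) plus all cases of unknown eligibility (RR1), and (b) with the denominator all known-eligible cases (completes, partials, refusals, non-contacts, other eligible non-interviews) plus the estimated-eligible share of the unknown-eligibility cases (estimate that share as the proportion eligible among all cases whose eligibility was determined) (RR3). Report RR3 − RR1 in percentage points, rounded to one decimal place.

3.7

Num → 394
Base → 394 + 32 + 204 + 51 + 45 + 335 = 1061
RR1 = 394 / 1061 = 0.3713
Known eligible → 394 + 32 + 204 + 51 + 45 = 726
e = 726 / (726 + 289) = 726 / 1015 = 0.7153
e × U → 0.7153 × 335 = 239.63
Base → 726 + 239.63 = 965.63
RR3 = 394 / 965.63 = 0.4080
Difference = 40.80 − 37.13 = 3.67 percentage points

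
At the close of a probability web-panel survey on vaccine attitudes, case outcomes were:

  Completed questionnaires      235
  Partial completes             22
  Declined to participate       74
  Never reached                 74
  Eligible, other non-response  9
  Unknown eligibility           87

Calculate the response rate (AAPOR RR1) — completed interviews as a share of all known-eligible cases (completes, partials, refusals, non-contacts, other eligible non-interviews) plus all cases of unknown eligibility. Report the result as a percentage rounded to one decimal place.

Numerator → 235
Base → 235 + 22 + 74 + 74 + 9 + 87 = 501
RR1 = 235 / 501 = 0.4691

46.9%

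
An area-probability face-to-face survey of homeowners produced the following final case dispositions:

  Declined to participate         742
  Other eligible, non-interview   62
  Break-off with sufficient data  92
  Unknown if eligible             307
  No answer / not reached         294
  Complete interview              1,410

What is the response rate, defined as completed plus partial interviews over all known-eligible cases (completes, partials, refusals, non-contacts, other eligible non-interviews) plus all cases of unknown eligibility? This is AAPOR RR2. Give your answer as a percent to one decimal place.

Top: 1410 + 92 = 1502
Denom: 1410 + 92 + 742 + 294 + 62 + 307 = 2907
RR2 = 1502 / 2907 = 0.5167

51.7%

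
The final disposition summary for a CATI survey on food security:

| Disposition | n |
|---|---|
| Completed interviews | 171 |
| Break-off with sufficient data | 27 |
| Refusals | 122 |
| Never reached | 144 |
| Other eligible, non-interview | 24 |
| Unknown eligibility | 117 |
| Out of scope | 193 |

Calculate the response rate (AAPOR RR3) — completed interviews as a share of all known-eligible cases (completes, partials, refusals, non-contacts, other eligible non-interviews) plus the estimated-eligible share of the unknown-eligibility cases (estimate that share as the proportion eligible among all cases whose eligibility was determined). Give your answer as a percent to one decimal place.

Top: 171
Eligible (known): 171 + 27 + 122 + 144 + 24 = 488
e = 488 / (488 + 193) = 488 / 681 = 0.7166
e × U: 0.7166 × 117 = 83.84
Denominator: 488 + 83.84 = 571.84
RR3 = 171 / 571.84 = 0.2990

29.9%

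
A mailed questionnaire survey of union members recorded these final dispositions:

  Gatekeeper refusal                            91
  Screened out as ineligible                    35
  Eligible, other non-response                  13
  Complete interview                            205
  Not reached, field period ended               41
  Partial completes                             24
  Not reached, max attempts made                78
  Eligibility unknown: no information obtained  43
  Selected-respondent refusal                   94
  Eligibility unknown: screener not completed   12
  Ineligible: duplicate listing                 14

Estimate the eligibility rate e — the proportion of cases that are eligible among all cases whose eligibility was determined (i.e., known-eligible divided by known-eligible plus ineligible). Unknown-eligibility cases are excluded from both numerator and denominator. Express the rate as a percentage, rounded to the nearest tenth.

91.8%

Declined to participate = 91 + 94 = 185
Never reached = 41 + 78 = 119
Undetermined eligibility = 12 + 43 = 55
Not eligible = 35 + 14 = 49
Determined eligible: 205 + 24 + 185 + 119 + 13 = 546
e = 546 / (546 + 49) = 546 / 595 = 0.9176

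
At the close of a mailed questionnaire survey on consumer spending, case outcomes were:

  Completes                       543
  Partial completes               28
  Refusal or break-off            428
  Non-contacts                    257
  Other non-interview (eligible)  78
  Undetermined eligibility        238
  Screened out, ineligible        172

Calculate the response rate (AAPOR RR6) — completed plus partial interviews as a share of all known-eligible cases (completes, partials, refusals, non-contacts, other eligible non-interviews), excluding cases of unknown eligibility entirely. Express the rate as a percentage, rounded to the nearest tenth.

42.8%

Num: 543 + 28 = 571
Denom: 543 + 28 + 428 + 257 + 78 = 1334
RR6 = 571 / 1334 = 0.4280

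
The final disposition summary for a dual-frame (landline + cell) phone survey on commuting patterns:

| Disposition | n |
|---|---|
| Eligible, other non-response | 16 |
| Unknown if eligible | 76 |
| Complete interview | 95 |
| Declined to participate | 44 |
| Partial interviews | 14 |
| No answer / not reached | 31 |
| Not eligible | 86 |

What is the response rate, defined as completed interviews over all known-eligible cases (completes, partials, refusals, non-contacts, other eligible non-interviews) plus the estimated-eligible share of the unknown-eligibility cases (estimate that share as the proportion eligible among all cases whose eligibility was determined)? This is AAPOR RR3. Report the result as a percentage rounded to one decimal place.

Numerator: 95
Known eligible: 95 + 14 + 44 + 31 + 16 = 200
e = 200 / (200 + 86) = 200 / 286 = 0.6993
Estimated eligible among unknowns: 0.6993 × 76 = 53.15
Base: 200 + 53.15 = 253.15
RR3 = 95 / 253.15 = 0.3753

37.5%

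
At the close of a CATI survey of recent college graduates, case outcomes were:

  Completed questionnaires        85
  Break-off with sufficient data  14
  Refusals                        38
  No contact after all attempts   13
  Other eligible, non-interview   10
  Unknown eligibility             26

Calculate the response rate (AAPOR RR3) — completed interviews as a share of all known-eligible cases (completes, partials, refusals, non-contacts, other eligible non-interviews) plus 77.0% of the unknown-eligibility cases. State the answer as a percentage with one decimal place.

47.2%

Numerator: 85
Known eligible: 85 + 14 + 38 + 13 + 10 = 160
e × U: 0.7700 × 26 = 20.02
Base: 160 + 20.02 = 180.02
RR3 = 85 / 180.02 = 0.4722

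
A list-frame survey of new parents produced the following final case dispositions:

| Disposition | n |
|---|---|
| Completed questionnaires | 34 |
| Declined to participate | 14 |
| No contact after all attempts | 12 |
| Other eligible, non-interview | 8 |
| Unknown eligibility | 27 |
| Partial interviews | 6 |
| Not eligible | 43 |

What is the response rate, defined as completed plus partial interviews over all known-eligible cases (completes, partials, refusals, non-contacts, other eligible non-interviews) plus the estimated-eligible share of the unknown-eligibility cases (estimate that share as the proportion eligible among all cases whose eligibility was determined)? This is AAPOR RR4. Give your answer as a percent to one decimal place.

Top: 34 + 6 = 40
Eligible (known): 34 + 6 + 14 + 12 + 8 = 74
e = 74 / (74 + 43) = 74 / 117 = 0.6325
e × U: 0.6325 × 27 = 17.08
Base: 74 + 17.08 = 91.08
RR4 = 40 / 91.08 = 0.4392

43.9%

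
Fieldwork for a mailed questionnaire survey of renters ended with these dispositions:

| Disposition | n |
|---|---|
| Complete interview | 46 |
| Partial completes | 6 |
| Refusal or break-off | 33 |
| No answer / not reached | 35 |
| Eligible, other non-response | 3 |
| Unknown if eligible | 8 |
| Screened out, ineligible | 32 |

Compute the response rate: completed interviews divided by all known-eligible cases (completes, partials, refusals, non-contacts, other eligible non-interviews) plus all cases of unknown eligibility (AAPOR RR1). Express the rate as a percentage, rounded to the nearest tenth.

35.1%

Numerator: 46
Denom: 46 + 6 + 33 + 35 + 3 + 8 = 131
RR1 = 46 / 131 = 0.3511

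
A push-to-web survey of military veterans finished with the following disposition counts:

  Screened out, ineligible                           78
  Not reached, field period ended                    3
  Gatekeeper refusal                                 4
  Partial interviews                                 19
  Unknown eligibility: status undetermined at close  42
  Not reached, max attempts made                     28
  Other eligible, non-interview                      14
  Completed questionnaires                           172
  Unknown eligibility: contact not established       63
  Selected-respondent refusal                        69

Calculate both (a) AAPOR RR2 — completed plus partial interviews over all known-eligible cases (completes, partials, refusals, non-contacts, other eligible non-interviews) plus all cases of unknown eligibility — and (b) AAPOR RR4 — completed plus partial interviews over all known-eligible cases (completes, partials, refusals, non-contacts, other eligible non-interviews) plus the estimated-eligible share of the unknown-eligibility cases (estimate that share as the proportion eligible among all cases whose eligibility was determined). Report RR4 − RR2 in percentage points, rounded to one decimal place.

Refusal or break-off = 4 + 69 = 73
No contact after all attempts = 3 + 28 = 31
Undetermined eligibility = 63 + 42 = 105
Numerator: 172 + 19 = 191
Denom: 172 + 19 + 73 + 31 + 14 + 105 = 414
RR2 = 191 / 414 = 0.4614
Determined eligible: 172 + 19 + 73 + 31 + 14 = 309
e = 309 / (309 + 78) = 309 / 387 = 0.7984
e × U: 0.7984 × 105 = 83.83
Denom: 309 + 83.83 = 392.83
RR4 = 191 / 392.83 = 0.4862
Difference = 48.62 − 46.14 = 2.48 percentage points

2.5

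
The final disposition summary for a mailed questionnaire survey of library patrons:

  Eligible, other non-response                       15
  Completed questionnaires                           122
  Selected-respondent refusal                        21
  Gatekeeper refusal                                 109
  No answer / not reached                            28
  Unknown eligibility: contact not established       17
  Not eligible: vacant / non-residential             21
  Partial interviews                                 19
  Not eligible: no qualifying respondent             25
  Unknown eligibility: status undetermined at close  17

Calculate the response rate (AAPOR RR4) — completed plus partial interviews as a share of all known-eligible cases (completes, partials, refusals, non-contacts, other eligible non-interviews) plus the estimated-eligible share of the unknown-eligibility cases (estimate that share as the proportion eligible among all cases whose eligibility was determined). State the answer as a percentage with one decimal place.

Refusals = 109 + 21 = 130
Eligibility not determined = 17 + 17 = 34
Ineligible = 25 + 21 = 46
Numerator: 122 + 19 = 141
Eligible (known): 122 + 19 + 130 + 28 + 15 = 314
e = 314 / (314 + 46) = 314 / 360 = 0.8722
Eligible share of unknowns: 0.8722 × 34 = 29.65
Denominator: 314 + 29.65 = 343.65
RR4 = 141 / 343.65 = 0.4103

41.0%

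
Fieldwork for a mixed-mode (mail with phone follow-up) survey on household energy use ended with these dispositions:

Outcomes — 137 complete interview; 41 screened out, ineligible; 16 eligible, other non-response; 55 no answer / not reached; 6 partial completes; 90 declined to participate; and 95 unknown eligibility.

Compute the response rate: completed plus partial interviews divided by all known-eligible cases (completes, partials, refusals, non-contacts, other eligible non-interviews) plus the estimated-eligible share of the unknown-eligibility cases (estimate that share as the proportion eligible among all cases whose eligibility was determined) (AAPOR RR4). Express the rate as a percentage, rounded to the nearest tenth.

36.9%

Numerator = 137 + 6 = 143
Eligible (known) = 137 + 6 + 90 + 55 + 16 = 304
e = 304 / (304 + 41) = 304 / 345 = 0.8812
Eligible share of unknowns = 0.8812 × 95 = 83.71
Denominator = 304 + 83.71 = 387.71
RR4 = 143 / 387.71 = 0.3688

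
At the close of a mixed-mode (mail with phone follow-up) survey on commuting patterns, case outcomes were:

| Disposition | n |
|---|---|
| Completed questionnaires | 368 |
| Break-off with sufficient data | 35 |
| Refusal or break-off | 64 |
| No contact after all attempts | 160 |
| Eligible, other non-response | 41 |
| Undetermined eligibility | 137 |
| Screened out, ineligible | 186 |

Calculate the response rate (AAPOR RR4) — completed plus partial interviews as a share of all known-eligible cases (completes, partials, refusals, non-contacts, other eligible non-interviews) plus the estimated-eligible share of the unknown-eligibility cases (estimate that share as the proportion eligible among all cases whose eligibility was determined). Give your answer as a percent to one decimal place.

Top → 368 + 35 = 403
Determined eligible → 368 + 35 + 64 + 160 + 41 = 668
e = 668 / (668 + 186) = 668 / 854 = 0.7822
Estimated eligible among unknowns → 0.7822 × 137 = 107.16
Denom → 668 + 107.16 = 775.16
RR4 = 403 / 775.16 = 0.5199

52.0%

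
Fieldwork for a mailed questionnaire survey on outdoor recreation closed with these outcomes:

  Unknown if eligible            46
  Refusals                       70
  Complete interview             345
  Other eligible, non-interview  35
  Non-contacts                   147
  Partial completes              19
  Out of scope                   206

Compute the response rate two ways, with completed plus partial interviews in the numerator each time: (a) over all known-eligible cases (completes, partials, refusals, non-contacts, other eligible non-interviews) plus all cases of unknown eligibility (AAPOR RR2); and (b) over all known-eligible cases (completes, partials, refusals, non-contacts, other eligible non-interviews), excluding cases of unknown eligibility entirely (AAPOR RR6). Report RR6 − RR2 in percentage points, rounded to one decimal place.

Numerator: 345 + 19 = 364
Base: 345 + 19 + 70 + 147 + 35 + 46 = 662
RR2 = 364 / 662 = 0.5498
Base: 345 + 19 + 70 + 147 + 35 = 616
RR6 = 364 / 616 = 0.5909
Difference = 59.09 − 54.98 = 4.11 percentage points

4.1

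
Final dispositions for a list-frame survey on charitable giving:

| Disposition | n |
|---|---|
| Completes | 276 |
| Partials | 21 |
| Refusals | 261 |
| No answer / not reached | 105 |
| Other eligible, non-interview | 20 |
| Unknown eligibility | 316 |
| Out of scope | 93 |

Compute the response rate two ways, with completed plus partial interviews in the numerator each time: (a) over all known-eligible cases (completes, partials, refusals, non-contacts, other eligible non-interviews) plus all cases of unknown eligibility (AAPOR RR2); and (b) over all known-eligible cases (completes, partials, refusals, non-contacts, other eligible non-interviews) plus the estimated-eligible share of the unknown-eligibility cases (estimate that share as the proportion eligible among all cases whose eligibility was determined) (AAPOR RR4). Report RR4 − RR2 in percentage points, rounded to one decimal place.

1.2

Numerator = 276 + 21 = 297
Base = 276 + 21 + 261 + 105 + 20 + 316 = 999
RR2 = 297 / 999 = 0.2973
Determined eligible = 276 + 21 + 261 + 105 + 20 = 683
e = 683 / (683 + 93) = 683 / 776 = 0.8802
Estimated eligible among unknowns = 0.8802 × 316 = 278.14
Base = 683 + 278.14 = 961.14
RR4 = 297 / 961.14 = 0.3090
Difference = 30.90 − 29.73 = 1.17 percentage points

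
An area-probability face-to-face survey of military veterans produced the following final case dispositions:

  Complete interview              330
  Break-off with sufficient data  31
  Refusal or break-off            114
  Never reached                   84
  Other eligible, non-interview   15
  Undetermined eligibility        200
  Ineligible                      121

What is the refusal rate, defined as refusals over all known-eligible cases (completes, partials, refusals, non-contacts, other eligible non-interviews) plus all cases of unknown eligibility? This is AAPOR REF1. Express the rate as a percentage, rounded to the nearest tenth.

14.7%

Numerator: 114
Denom: 330 + 31 + 114 + 84 + 15 + 200 = 774
REF1 = 114 / 774 = 0.1473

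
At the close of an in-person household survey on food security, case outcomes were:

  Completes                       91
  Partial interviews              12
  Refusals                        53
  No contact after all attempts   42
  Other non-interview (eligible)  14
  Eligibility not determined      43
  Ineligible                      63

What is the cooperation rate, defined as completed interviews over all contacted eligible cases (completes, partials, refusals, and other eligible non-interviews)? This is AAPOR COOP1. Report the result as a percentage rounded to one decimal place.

Num → 91
Denom → 91 + 12 + 53 + 14 = 170
COOP1 = 91 / 170 = 0.5353

53.5%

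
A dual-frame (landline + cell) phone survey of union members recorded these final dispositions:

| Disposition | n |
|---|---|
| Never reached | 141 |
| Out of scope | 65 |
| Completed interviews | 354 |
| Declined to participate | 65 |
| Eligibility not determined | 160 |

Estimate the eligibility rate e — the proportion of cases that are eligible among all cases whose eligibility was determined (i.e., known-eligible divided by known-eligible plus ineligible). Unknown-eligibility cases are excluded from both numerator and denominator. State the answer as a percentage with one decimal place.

Eligible (known) → 354 + 65 + 141 = 560
e = 560 / (560 + 65) = 560 / 625 = 0.8960

89.6%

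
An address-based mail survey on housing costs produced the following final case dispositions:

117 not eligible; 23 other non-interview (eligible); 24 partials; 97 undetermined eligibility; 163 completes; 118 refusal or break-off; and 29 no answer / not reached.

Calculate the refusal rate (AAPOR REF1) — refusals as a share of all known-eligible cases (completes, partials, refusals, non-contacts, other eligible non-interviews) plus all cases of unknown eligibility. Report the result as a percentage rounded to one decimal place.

Top = 118
Denominator = 163 + 24 + 118 + 29 + 23 + 97 = 454
REF1 = 118 / 454 = 0.2599

26.0%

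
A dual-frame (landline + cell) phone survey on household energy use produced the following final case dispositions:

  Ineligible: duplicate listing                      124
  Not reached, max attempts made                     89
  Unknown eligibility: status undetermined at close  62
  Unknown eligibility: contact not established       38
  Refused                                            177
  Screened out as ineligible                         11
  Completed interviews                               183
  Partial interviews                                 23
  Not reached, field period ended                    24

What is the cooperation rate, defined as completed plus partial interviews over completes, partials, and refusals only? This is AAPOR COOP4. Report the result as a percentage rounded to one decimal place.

Never reached = 24 + 89 = 113
Eligibility not determined = 38 + 62 = 100
Ineligible = 11 + 124 = 135
Numerator: 183 + 23 = 206
Denom: 183 + 23 + 177 = 383
COOP4 = 206 / 383 = 0.5379

53.8%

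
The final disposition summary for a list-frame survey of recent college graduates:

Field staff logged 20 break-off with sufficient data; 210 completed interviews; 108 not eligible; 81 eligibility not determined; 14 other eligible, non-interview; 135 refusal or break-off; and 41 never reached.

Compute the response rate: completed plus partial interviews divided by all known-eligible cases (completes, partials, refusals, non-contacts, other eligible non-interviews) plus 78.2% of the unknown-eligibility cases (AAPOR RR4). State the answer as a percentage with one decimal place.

Top: 210 + 20 = 230
Eligible (known): 210 + 20 + 135 + 41 + 14 = 420
Estimated eligible among unknowns: 0.7820 × 81 = 63.34
Denominator: 420 + 63.34 = 483.34
RR4 = 230 / 483.34 = 0.4759

47.6%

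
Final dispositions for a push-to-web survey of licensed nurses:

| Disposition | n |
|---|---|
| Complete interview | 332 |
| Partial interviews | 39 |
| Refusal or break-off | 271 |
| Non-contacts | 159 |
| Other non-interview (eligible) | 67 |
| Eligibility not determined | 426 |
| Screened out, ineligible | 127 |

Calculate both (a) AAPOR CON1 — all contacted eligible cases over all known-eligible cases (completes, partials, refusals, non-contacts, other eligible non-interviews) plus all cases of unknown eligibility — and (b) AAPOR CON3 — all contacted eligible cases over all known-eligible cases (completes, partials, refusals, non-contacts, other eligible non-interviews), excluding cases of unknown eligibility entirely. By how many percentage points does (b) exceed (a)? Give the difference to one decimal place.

26.9

Num = 332 + 39 + 271 + 67 = 709
Denominator = 332 + 39 + 271 + 159 + 67 + 426 = 1294
CON1 = 709 / 1294 = 0.5479
Denominator = 332 + 39 + 271 + 159 + 67 = 868
CON3 = 709 / 868 = 0.8168
Difference = 81.68 − 54.79 = 26.89 percentage points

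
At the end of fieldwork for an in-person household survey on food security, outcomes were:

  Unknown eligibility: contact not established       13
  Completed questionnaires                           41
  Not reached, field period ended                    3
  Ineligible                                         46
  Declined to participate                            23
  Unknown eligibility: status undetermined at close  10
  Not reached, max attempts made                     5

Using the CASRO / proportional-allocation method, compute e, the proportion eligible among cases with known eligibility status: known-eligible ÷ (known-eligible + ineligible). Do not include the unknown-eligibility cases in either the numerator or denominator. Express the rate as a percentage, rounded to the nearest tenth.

Never reached = 3 + 5 = 8
Eligibility not determined = 13 + 10 = 23
Known eligible → 41 + 23 + 8 = 72
e = 72 / (72 + 46) = 72 / 118 = 0.6102

61.0%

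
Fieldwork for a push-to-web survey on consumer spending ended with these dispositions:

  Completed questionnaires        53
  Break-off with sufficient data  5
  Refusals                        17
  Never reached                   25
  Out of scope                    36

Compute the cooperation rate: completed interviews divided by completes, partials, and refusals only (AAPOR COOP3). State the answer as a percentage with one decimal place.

Top → 53
Denominator → 53 + 5 + 17 = 75
COOP3 = 53 / 75 = 0.7067

70.7%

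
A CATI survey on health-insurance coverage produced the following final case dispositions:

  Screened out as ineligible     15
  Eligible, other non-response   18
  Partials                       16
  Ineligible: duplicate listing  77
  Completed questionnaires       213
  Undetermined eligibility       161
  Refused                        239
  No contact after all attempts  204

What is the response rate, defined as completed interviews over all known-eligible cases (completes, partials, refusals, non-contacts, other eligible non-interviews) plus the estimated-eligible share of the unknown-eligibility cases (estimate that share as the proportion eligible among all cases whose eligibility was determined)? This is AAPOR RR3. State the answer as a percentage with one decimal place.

25.6%

Out of scope = 15 + 77 = 92
Top: 213
Known eligible: 213 + 16 + 239 + 204 + 18 = 690
e = 690 / (690 + 92) = 690 / 782 = 0.8824
e × U: 0.8824 × 161 = 142.07
Denominator: 690 + 142.07 = 832.07
RR3 = 213 / 832.07 = 0.2560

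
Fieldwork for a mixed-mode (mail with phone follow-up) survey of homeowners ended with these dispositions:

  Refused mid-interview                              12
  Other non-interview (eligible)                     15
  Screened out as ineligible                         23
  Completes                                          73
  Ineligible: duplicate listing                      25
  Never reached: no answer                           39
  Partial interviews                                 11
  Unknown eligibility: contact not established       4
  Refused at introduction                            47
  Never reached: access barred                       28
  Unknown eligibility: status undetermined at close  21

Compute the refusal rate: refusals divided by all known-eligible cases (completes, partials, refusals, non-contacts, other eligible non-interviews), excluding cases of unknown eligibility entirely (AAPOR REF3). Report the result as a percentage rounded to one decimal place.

26.2%

Refusals = 47 + 12 = 59
Non-contacts = 39 + 28 = 67
Unknown if eligible = 4 + 21 = 25
Not eligible = 23 + 25 = 48
Numerator → 59
Denom → 73 + 11 + 59 + 67 + 15 = 225
REF3 = 59 / 225 = 0.2622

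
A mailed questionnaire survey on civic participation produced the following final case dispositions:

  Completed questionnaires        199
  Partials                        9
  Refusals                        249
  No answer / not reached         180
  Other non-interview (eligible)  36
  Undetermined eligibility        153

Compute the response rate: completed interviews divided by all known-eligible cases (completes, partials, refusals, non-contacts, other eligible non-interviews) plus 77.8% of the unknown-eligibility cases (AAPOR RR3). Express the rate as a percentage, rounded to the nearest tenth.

25.1%

Top: 199
Determined eligible: 199 + 9 + 249 + 180 + 36 = 673
Eligible share of unknowns: 0.7780 × 153 = 119.03
Denominator: 673 + 119.03 = 792.03
RR3 = 199 / 792.03 = 0.2513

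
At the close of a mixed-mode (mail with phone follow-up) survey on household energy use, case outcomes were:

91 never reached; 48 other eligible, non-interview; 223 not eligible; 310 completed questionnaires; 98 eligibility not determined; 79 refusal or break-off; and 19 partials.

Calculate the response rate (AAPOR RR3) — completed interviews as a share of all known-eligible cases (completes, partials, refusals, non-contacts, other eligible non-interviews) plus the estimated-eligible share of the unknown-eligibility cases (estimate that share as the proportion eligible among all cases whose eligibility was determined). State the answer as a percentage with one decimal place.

50.3%

Num = 310
Determined eligible = 310 + 19 + 79 + 91 + 48 = 547
e = 547 / (547 + 223) = 547 / 770 = 0.7104
Estimated eligible among unknowns = 0.7104 × 98 = 69.62
Denominator = 547 + 69.62 = 616.62
RR3 = 310 / 616.62 = 0.5027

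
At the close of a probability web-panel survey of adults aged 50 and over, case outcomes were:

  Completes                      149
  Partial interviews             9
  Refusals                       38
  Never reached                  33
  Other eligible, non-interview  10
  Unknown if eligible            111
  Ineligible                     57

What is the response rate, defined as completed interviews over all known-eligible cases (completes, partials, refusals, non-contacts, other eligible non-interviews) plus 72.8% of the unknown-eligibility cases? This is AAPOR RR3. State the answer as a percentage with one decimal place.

Top = 149
Eligible (known) = 149 + 9 + 38 + 33 + 10 = 239
Estimated eligible among unknowns = 0.7280 × 111 = 80.81
Denom = 239 + 80.81 = 319.81
RR3 = 149 / 319.81 = 0.4659

46.6%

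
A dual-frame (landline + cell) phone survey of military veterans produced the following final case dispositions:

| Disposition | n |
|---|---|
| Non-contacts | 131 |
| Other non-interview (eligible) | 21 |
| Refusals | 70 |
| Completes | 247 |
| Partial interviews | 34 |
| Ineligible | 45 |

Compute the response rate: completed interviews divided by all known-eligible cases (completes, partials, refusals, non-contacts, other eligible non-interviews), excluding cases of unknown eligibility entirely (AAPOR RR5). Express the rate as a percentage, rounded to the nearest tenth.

Numerator = 247
Denom = 247 + 34 + 70 + 131 + 21 = 503
RR5 = 247 / 503 = 0.4911

49.1%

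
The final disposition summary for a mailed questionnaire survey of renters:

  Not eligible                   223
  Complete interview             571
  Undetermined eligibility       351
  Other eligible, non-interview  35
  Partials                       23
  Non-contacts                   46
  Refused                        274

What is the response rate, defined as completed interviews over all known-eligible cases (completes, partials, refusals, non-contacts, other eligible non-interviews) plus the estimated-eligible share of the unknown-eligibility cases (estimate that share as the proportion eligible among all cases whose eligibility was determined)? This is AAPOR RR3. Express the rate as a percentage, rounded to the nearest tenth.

46.3%

Num: 571
Eligible (known): 571 + 23 + 274 + 46 + 35 = 949
e = 949 / (949 + 223) = 949 / 1172 = 0.8097
e × U: 0.8097 × 351 = 284.20
Denom: 949 + 284.20 = 1233.20
RR3 = 571 / 1233.20 = 0.4630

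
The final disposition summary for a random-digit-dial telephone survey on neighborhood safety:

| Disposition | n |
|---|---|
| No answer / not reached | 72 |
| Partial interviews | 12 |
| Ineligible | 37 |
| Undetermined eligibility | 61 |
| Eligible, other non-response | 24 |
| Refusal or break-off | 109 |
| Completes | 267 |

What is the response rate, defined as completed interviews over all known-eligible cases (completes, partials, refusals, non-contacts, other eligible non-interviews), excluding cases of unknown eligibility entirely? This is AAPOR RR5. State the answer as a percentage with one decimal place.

55.2%

Numerator = 267
Denominator = 267 + 12 + 109 + 72 + 24 = 484
RR5 = 267 / 484 = 0.5517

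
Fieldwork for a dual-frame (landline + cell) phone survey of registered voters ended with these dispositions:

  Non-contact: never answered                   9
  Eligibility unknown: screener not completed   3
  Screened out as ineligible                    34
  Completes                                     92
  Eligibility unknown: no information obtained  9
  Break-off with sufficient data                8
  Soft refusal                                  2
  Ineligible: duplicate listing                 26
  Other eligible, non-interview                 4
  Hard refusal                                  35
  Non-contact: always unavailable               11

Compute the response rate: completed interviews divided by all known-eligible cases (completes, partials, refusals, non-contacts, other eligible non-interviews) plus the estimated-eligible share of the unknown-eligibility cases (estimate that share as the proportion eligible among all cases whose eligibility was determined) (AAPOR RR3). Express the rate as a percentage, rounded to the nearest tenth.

Refused = 35 + 2 = 37
No contact after all attempts = 9 + 11 = 20
Undetermined eligibility = 3 + 9 = 12
Out of scope = 34 + 26 = 60
Top = 92
Eligible (known) = 92 + 8 + 37 + 20 + 4 = 161
e = 161 / (161 + 60) = 161 / 221 = 0.7285
Eligible share of unknowns = 0.7285 × 12 = 8.74
Denominator = 161 + 8.74 = 169.74
RR3 = 92 / 169.74 = 0.5420

54.2%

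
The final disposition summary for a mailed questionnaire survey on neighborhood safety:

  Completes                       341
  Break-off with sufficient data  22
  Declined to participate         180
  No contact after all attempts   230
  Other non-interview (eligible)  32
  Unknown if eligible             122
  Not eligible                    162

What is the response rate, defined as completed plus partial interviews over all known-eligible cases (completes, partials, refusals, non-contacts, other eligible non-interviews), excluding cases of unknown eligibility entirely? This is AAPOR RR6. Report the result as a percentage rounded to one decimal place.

45.1%

Numerator → 341 + 22 = 363
Base → 341 + 22 + 180 + 230 + 32 = 805
RR6 = 363 / 805 = 0.4509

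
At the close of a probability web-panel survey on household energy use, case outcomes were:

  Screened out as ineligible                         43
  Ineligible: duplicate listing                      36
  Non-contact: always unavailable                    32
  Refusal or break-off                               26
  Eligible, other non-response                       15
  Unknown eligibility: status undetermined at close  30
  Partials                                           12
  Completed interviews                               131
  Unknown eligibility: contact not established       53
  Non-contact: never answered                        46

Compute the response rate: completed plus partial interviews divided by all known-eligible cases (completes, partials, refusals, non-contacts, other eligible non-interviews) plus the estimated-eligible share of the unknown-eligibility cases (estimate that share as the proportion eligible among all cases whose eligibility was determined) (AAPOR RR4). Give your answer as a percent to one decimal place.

Non-contacts = 46 + 32 = 78
Unknown eligibility = 53 + 30 = 83
Out of scope = 43 + 36 = 79
Numerator → 131 + 12 = 143
Determined eligible → 131 + 12 + 26 + 78 + 15 = 262
e = 262 / (262 + 79) = 262 / 341 = 0.7683
e × U → 0.7683 × 83 = 63.77
Base → 262 + 63.77 = 325.77
RR4 = 143 / 325.77 = 0.4390

43.9%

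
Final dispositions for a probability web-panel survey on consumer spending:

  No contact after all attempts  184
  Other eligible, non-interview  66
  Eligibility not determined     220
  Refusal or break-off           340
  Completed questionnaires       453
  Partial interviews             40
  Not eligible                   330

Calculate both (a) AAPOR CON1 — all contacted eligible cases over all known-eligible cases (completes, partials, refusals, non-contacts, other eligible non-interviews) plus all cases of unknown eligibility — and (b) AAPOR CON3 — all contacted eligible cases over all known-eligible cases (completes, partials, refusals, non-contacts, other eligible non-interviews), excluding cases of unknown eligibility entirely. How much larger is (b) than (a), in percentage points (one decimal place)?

Num: 453 + 40 + 340 + 66 = 899
Denom: 453 + 40 + 340 + 184 + 66 + 220 = 1303
CON1 = 899 / 1303 = 0.6899
Denom: 453 + 40 + 340 + 184 + 66 = 1083
CON3 = 899 / 1083 = 0.8301
Difference = 83.01 − 68.99 = 14.02 percentage points

14.0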